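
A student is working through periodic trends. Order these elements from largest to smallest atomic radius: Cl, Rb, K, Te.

Rb > K > Te > Cl

Cl is in period 3, group 17; K is in period 4, group 1; Rb is in period 5, group 1; Te is in period 5, group 16.
Atomic radius shrinks across a period as nuclear charge pulls the same shell inward, and grows down a group as new shells are added.
Here both period and group differ, so the two effects have to be weighed against each other.
Te > Cl: relative to Cl, both the across-period and down-group shifts push Te's atomic radius up.
K > Te: the two effects oppose for this pair; the across-period effect wins (196 vs 136 pm).
Rb > K: Rb sits below K in group 1, so the down-group effect alone puts Rb larger.
For reference (pm): Cl 99, K 196, Rb 210, Te 136.
So from largest to smallest: Rb > K > Te > Cl.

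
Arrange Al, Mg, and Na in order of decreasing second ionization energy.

Na > Al > Mg

After 1 electron has been removed, what remains? Al⁺ still has 2 valence electrons; Mg⁺ still has 1 valence electron; Na⁺ is the bare [Ne] core.
Core electrons are held far more tightly than valence electrons, so Na tops the IE_2 order.
Valence configurations: Al⁺ [Ne]3s², Mg⁺ [Ne]3s¹.
Tabulated IE_2 (kJ/mol): Al 1817, Mg 1451, Na 4562.
Overall IE_2 order: Mg < Al < Na.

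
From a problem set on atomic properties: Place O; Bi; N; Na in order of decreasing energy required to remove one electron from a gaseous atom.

Removing the outermost electron gets harder across a period and easier down a group.
Neither a single period nor a single group — weigh both effects.
Bi > Na: period and group pull opposite ways; the across-period shift dominates (703 vs 496 kJ/mol).
O > Bi: both effects reinforce here, so O is clearly the higher of the two.
N > O: this pair runs against the simple trend — see the exception note.
Note the exception: N has a higher first ionization energy than O, contrary to the simple trend — pairing an electron in O's 2p⁴ costs repulsion energy, so O ionizes more easily than half-filled N (2p³).
Tabulated first ionization energy (kJ/mol): N 1402, O 1314, Na 496, Bi 703.
So from highest to lowest: N > O > Bi > Na.

N > O > Bi > Na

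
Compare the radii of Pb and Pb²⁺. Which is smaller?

Forming Pb²⁺ removes 2 electrons from Pb. Fewer electrons for the same nuclear charge means less shielding and a higher Z_eff on the remaining electrons.
A cation is smaller than its parent atom: Pb²⁺ < Pb.

Pb²⁺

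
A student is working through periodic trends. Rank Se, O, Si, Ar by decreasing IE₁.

Ar, O, Se, Si

Removing the outermost electron gets harder across a period and easier down a group.
Neither a single period nor a single group — weigh both effects.
Se > Si: the two effects oppose for this pair; the across-period effect wins (941 vs 786 kJ/mol).
O > Se: they share group 16; the group trend gives O the larger value.
Ar > O: period and group pull opposite ways; the across-period shift dominates (1521 vs 1314 kJ/mol).
Tabulated first ionization energy (kJ/mol): O 1314, Si 786, Ar 1521, Se 941.
So from highest to lowest: Ar > O > Se > Si.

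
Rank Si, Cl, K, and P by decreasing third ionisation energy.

IE_3 is the cost of taking one more electron from the +2 cation: Si²⁺ still has 2 valence electrons; Cl²⁺ still has 5 valence electrons; K²⁺ is already 1 electron into the core; P²⁺ still has 3 valence electrons.
Breaking into a closed-shell core is much more expensive than removing a leftover valence electron — K has the largest IE_3 here.
Valence configurations: Si²⁺ [Ne]3s², Cl²⁺ [Ne]3s²3p³, P²⁺ [Ne]3s²3p¹.
P²⁺ loses a lone 3p electron whereas Si²⁺ must break into a filled 3s² pair, so IE_3(Si) > IE_3(P) even though P has the higher nuclear charge.
Tabulated IE_3 (kJ/mol): Si 3232, Cl 3822, K 4420, P 2914.
Putting it together, IE_3: P < Si < Cl < K.

K > Cl > Si > P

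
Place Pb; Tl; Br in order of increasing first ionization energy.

Removing the outermost electron gets harder across a period and easier down a group.
Neither a single period nor a single group — weigh both effects.
Pb > Tl: both are in period 6; the period trend gives Pb the larger value.
Br > Pb: relative to Pb, both the across-period and down-group shifts push Br's first ionization energy up.
For reference (kJ/mol): Br 1140, Tl 589, Pb 716.
So from lowest to highest: Tl < Pb < Br.

Tl < Pb < Br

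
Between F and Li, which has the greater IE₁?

Li is in period 2, group 1; F is in period 2, group 17.
Across a period the outer electron is held more tightly (higher IE₁); down a group it sits in a higher shell, more shielded, and comes off more easily.
All lie in period 2, so first ionization energy increases left to right.
So F has the greater IE₁ (F > Li).

F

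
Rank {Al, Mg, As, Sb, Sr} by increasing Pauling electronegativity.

Sr, Mg, Al, Sb, As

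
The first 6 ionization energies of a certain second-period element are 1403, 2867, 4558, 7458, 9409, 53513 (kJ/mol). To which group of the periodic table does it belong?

Look for the largest jump between consecutive ionization energies: IE6/IE5 ≈ 5.7, far larger than any earlier ratio.
That jump marks the point where a core electron is being removed. So the atom has 5 valence electrons.
A main-group element with 5 valence electrons is in group 15.

Group 15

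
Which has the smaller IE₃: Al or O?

Consider each +2 ion: Al²⁺ still has 1 valence electron; O²⁺ still has 4 valence electrons.
All are still removing valence electrons, so compare the +2 ions as you would atoms: IE_3 generally rises across a period (higher Z_eff) and falls down a group (larger shell), subject to the usual subshell exceptions.
Valence configurations: Al²⁺ [Ne]3s¹, O²⁺ [He]2s²2p².
The numbers (kJ/mol): Al 2745, O 5300.
Putting it together, IE_3: Al < O.

Al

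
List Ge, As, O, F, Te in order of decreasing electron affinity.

F, Te, O, Ge, As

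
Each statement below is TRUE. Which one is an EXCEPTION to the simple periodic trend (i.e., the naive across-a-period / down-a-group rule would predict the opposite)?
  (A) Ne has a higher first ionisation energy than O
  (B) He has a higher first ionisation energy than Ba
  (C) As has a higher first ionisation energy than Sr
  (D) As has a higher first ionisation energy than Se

(D)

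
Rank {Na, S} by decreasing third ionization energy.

After 2 electrons have been removed, what remains? Na²⁺ is already 1 electron into the core; S²⁺ still has 4 valence electrons.
Pulling an electron out of a noble-gas core costs far more than removing a remaining valence electron, so Na sits at the high end of IE_3.
Tabulated IE_3 (kJ/mol): Na 6910, S 3357.
Hence IE_3: S < Na.

Na > S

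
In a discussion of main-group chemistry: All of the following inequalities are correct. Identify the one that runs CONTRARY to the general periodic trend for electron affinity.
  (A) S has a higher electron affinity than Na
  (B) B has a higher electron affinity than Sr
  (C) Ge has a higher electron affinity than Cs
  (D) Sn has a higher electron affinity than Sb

The general trend: electron affinity increases across a period and decreases down a group.
(A) S (period 3, group 16) vs Na (period 3, group 1): the stated order agrees with the simple trend.
(B) B (period 2, group 13) vs Sr (period 5, group 2): the stated order agrees with the simple trend.
(C) Ge (period 4, group 14) vs Cs (period 6, group 1): the stated order agrees with the simple trend.
(D) Sn (period 5, group 14) vs Sb (period 5, group 15): the stated order contradicts the simple trend.
The exception is (D): adding an electron to Sb's half-filled 5p³ is unfavourable, so Sn has the more exothermic EA.

(D)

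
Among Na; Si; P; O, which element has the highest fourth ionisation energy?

Na

IE_4 is the cost of taking one more electron from the +3 cation: Na³⁺ is already 2 electrons into the core; Si³⁺ still has 1 valence electron; P³⁺ still has 2 valence electrons; O³⁺ still has 3 valence electrons.
Core electrons are held far more tightly than valence electrons, so Na tops the IE_4 order.
Valence configurations: Si³⁺ [Ne]3s¹, P³⁺ [Ne]3s², O³⁺ [He]2s²2p¹.
Tabulated IE_4 (kJ/mol): Na 9543, Si 4356, P 4964, O 7469.
Putting it together, IE_4: Si < P < O < Na.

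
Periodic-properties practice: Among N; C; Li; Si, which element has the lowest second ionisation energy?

Si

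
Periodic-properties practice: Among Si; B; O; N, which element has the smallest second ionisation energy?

Consider each +1 ion: Si⁺ still has 3 valence electrons; B⁺ still has 2 valence electrons; O⁺ still has 5 valence electrons; N⁺ still has 4 valence electrons.
All are still removing valence electrons, so compare the +1 ions as you would atoms: IE_2 generally rises across a period (higher Z_eff) and falls down a group (larger shell), subject to the usual subshell exceptions.
Valence configurations: Si⁺ [Ne]3s²3p¹, B⁺ [He]2s², O⁺ [He]2s²2p³, N⁺ [He]2s²2p².
Tabulated IE_2 (kJ/mol): Si 1577, B 2427, O 3388, N 2856.
Hence IE_2: Si < B < N < O.

Si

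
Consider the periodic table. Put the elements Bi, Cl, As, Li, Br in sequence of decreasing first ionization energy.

Cl > Br > As > Bi > Li

IE₁ increases left→right with effective nuclear charge and decreases top→bottom as the valence shell moves farther out.
Here both period and group differ, so the two effects have to be weighed against each other.
Bi > Li: period and group pull opposite ways; the across-period shift dominates (703 vs 520 kJ/mol).
As > Bi: they share group 15; the group trend gives As the larger value.
Br > As: Br lies to the right of As in period 4, so the across-period effect alone puts Br higher.
Cl > Br: they share group 17; the group trend gives Cl the larger value.
Approximate values (kJ/mol): Li 520, Cl 1251, As 947, Br 1140, Bi 703.
So from highest to lowest: Cl > Br > As > Bi > Li.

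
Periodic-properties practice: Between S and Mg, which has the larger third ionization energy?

Mg

The third ionization energy removes an electron from the +2 ion. For each element: S²⁺ still has 4 valence electrons; Mg²⁺ is the bare [Ne] core.
Breaking into a closed-shell core is much more expensive than removing a leftover valence electron — Mg has the largest IE_3 here.
Tabulated IE_3 (kJ/mol): S 3357, Mg 7733.
Overall IE_3 order: S < Mg.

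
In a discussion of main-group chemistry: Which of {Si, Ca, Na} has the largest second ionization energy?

Na

Consider each +1 ion: Si⁺ still has 3 valence electrons; Ca⁺ still has 1 valence electron; Na⁺ is the bare [Ne] core.
Breaking into a closed-shell core is much more expensive than removing a leftover valence electron — Na has the largest IE_2 here.
Valence configurations: Si⁺ [Ne]3s²3p¹, Ca⁺ [Ar]4s¹.
The numbers (kJ/mol): Si 1577, Ca 1145, Na 4562.
So the second ionization energies run Ca < Si < Na.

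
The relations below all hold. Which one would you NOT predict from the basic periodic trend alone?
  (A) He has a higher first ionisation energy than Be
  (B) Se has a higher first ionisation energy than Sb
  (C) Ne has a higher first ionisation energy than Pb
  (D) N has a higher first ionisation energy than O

(D)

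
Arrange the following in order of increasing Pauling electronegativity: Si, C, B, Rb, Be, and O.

EN rises left→right (higher Z_eff, smaller atoms) and falls top→bottom (larger, more shielded atoms).
Neither a single period nor a single group — weigh both effects.
Be > Rb: both effects reinforce here, so Be is clearly the higher of the two.
Si > Be: period and group pull opposite ways; the across-period shift dominates (1.90 vs 1.57).
B > Si: period and group pull opposite ways; the down-group shift dominates (2.04 vs 1.90).
C > B: both are in period 2; the period trend gives C the larger value.
O > C: both are in period 2; the period trend gives O the larger value.
For reference (Pauling): Be 1.57, B 2.04, C 2.55, O 3.44, Si 1.90, Rb 0.82.
So from lowest to highest: Rb < Be < Si < B < C < O.

Rb, Be, Si, B, C, O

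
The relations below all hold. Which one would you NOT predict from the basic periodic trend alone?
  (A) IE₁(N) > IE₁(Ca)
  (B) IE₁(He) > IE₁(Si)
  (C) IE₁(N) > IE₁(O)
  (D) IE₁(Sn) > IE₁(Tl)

The general trend: IE₁ increases across a period and decreases down a group.
(A) N (period 2, group 15) vs Ca (period 4, group 2): the stated order agrees with the simple trend.
(B) He (period 1, group 18) vs Si (period 3, group 14): the stated order agrees with the simple trend.
(C) N (period 2, group 15) vs O (period 2, group 16): the stated order contradicts the simple trend.
(D) Sn (period 5, group 14) vs Tl (period 6, group 13): the stated order agrees with the simple trend.
The exception is (C): pairing an electron in O's 2p⁴ costs repulsion energy, so O ionizes more easily than half-filled N (2p³).

(C)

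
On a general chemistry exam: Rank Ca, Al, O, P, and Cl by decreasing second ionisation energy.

IE_2 is the cost of taking one more electron from the +1 cation: Ca⁺ still has 1 valence electron; Al⁺ still has 2 valence electrons; O⁺ still has 5 valence electrons; P⁺ still has 4 valence electrons; Cl⁺ still has 6 valence electrons.
All are still removing valence electrons, so compare the +1 ions as you would atoms: IE_2 generally rises across a period (higher Z_eff) and falls down a group (larger shell), subject to the usual subshell exceptions.
Valence configurations: Ca⁺ [Ar]4s¹, Al⁺ [Ne]3s², O⁺ [He]2s²2p³, P⁺ [Ne]3s²3p², Cl⁺ [Ne]3s²3p⁴.
Tabulated IE_2 (kJ/mol): Ca 1145, Al 1817, O 3388, P 1907, Cl 2298.
Hence IE_2: Ca < Al < P < Cl < O.

O > Cl > P > Al > Ca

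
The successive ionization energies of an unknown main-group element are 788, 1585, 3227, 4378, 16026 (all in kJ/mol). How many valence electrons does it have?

4

Look for the largest jump between consecutive ionization energies: IE5/IE4 ≈ 3.7, far larger than any earlier ratio.
That jump marks the point where a core electron is being removed. So the atom has 4 valence electrons.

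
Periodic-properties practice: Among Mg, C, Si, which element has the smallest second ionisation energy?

Consider each +1 ion: Mg⁺ still has 1 valence electron; C⁺ still has 3 valence electrons; Si⁺ still has 3 valence electrons.
All are still removing valence electrons, so compare the +1 ions as you would atoms: IE_2 generally rises across a period (higher Z_eff) and falls down a group (larger shell), subject to the usual subshell exceptions.
Valence configurations: Mg⁺ [Ne]3s¹, C⁺ [He]2s²2p¹, Si⁺ [Ne]3s²3p¹.
Tabulated IE_2 (kJ/mol): Mg 1451, C 2353, Si 1577.
Hence IE_2: Mg < Si < C.

Mg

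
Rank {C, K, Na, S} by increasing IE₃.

Consider each +2 ion: C²⁺ still has 2 valence electrons; K²⁺ is already 1 electron into the core; Na²⁺ is already 1 electron into the core; S²⁺ still has 4 valence electrons.
Usually core removal costs more than valence removal, but here the competition is close: a tightly held n=2 valence electron can cost more to remove than an n=3 core electron, so the actual values have to decide it.
Valence configurations: C²⁺ [He]2s², S²⁺ [Ne]3s²3p².
Approximate IE_3 values (kJ/mol): C 4620, K 4420, Na 6910, S 3357.
So the third ionization energies run S < K < C < Na.

S < K < C < Na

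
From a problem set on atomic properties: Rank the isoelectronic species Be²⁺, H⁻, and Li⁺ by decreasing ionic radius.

All of these have 2 electrons, so size is governed by nuclear charge alone: the more protons, the stronger the pull on the same electron cloud, and the smaller the ion.
Nuclear charges: Be²⁺ (Z=4), Li⁺ (Z=3), H⁻ (Z=1).
Largest to smallest: H⁻ > Li⁺ > Be²⁺.

H⁻ > Li⁺ > Be²⁺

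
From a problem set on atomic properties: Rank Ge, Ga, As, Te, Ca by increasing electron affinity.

Ca, Ga, As, Ge, Te

Ca is in period 4, group 2; Ga is in period 4, group 13; Ge is in period 4, group 14; As is in period 4, group 15; Te is in period 5, group 16.
Electron affinity generally becomes more exothermic across a period toward the halogens and less exothermic down a group.
Neither a single period nor a single group — weigh both effects.
Ga > Ca: Ga lies to the right of Ca in period 4, so the across-period effect alone puts Ga higher.
As > Ga: As lies to the right of Ga in period 4, so the across-period effect alone puts As higher.
Ge > As: this pair runs against the simple trend — see the exception note.
Te > Ge: the two effects oppose for this pair; the across-period effect wins (190 vs 119 kJ/mol).
Note the exception: Ge has a higher electron affinity than As, contrary to the simple trend — adding an electron to As's half-filled 4p³ is unfavourable, so Ge (4p²) has the more exothermic EA.
Tabulated electron affinity (kJ/mol): Ca 2, Ga 29, Ge 119, As 78, Te 190.
So from lowest to highest: Ca < Ga < As < Ge < Te.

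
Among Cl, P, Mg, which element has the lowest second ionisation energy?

Mg

The second ionization energy removes an electron from the +1 ion. For each element: Cl⁺ still has 6 valence electrons; P⁺ still has 4 valence electrons; Mg⁺ still has 1 valence electron.
All are still removing valence electrons, so compare the +1 ions as you would atoms: IE_2 generally rises across a period (higher Z_eff) and falls down a group (larger shell), subject to the usual subshell exceptions.
Valence configurations: Cl⁺ [Ne]3s²3p⁴, P⁺ [Ne]3s²3p², Mg⁺ [Ne]3s¹.
The numbers (kJ/mol): Cl 2298, P 1907, Mg 1451.
Putting it together, IE_2: Mg < P < Cl.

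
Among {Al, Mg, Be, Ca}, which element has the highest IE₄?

Be

Consider each +3 ion: Al³⁺ is the bare [Ne] core; Mg³⁺ is already 1 electron into the core; Be³⁺ is already 1 electron into the core; Ca³⁺ is already 1 electron into the core.
All of these are removing an electron from a noble-gas core or deeper; the smaller core (lower principal quantum number) is held far more tightly, and within a period the higher nuclear charge binds the same core more tightly.
Tabulated IE_4 (kJ/mol): Al 11577, Mg 10543, Be 21007, Ca 6491.
Overall IE_4 order: Ca < Mg < Al < Be.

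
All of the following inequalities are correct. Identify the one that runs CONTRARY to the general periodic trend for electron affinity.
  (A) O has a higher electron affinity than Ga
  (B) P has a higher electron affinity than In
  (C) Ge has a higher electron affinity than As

The general trend: electron affinity increases across a period and decreases down a group.
(A) O (period 2, group 16) vs Ga (period 4, group 13): the stated order agrees with the simple trend.
(B) P (period 3, group 15) vs In (period 5, group 13): the stated order agrees with the simple trend.
(C) Ge (period 4, group 14) vs As (period 4, group 15): the stated order contradicts the simple trend.
The exception is (C): adding an electron to As's half-filled 4p³ is unfavourable, so Ge (4p²) has the more exothermic EA.

(C)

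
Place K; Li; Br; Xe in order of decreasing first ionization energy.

Li is in period 2, group 1; K is in period 4, group 1; Br is in period 4, group 17; Xe is in period 5, group 18.
IE₁ increases left→right with effective nuclear charge and decreases top→bottom as the valence shell moves farther out.
Neither a single period nor a single group — weigh both effects.
Li > K: they share group 1; the group trend gives Li the larger value.
Br > Li: period and group pull opposite ways; the across-period shift dominates (1140 vs 520 kJ/mol).
Xe > Br: the two effects oppose for this pair; the across-period effect wins (1170 vs 1140 kJ/mol).
Approximate values (kJ/mol): Li 520, K 419, Br 1140, Xe 1170.
So from highest to lowest: Xe > Br > Li > K.

Xe > Br > Li > K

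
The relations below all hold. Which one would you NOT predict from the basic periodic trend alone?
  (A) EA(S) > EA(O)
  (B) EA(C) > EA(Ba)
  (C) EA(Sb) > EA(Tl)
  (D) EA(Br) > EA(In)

(A)

The general trend: electron affinity increases across a period and decreases down a group.
(A) S (period 3, group 16) vs O (period 2, group 16): the stated order contradicts the simple trend.
(B) C (period 2, group 14) vs Ba (period 6, group 2): the stated order agrees with the simple trend.
(C) Sb (period 5, group 15) vs Tl (period 6, group 13): the stated order agrees with the simple trend.
(D) Br (period 4, group 17) vs In (period 5, group 13): the stated order agrees with the simple trend.
The exception is (A): the compact 2p subshell of O repels the added electron more than S's larger 3p does.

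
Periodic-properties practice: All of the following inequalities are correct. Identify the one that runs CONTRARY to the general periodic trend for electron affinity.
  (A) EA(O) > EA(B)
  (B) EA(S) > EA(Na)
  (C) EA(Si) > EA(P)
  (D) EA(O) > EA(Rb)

(C)

The general trend: electron affinity increases across a period and decreases down a group.
(A) O (period 2, group 16) vs B (period 2, group 13): the stated order agrees with the simple trend.
(B) S (period 3, group 16) vs Na (period 3, group 1): the stated order agrees with the simple trend.
(C) Si (period 3, group 14) vs P (period 3, group 15): the stated order contradicts the simple trend.
(D) O (period 2, group 16) vs Rb (period 5, group 1): the stated order agrees with the simple trend.
The exception is (C): adding an electron to P's half-filled 3p³ is unfavourable, so Si (3p²) has the more exothermic EA.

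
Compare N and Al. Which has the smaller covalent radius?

N is in period 2, group 15; Al is in period 3, group 13.
Atomic radius shrinks across a period as nuclear charge pulls the same shell inward, and grows down a group as new shells are added.
Neither a single period nor a single group — weigh both effects.
Al > N: both effects reinforce here, so Al is clearly the larger of the two.
Approximate values (pm): N 71, Al 126.
So N has the smaller covalent radius (N < Al).

N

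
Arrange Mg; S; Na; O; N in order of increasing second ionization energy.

Mg < S < N < O < Na

The second ionization energy removes an electron from the +1 ion. For each element: Mg⁺ still has 1 valence electron; S⁺ still has 5 valence electrons; Na⁺ is the bare [Ne] core; O⁺ still has 5 valence electrons; N⁺ still has 4 valence electrons.
Breaking into a closed-shell core is much more expensive than removing a leftover valence electron — Na has the largest IE_2 here.
Valence configurations: Mg⁺ [Ne]3s¹, S⁺ [Ne]3s²3p³, O⁺ [He]2s²2p³, N⁺ [He]2s²2p².
Approximate IE_2 values (kJ/mol): Mg 1451, S 2252, Na 4562, O 3388, N 2856.
So the second ionization energies run Mg < S < N < O < Na.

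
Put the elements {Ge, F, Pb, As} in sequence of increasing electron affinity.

F is in period 2, group 17; Ge is in period 4, group 14; As is in period 4, group 15; Pb is in period 6, group 14.
Adding an electron releases more energy for atoms nearer the top right (short of the noble gases).
Neither a single period nor a single group — weigh both effects.
As > Pb: both effects reinforce here, so As is clearly the higher of the two.
Ge > As: this pair runs against the simple trend — see the exception note.
F > Ge: both effects reinforce here, so F is clearly the higher of the two.
Note the exception: Ge has a higher electron affinity than As, contrary to the simple trend — adding an electron to As's half-filled 4p³ is unfavourable, so Ge (4p²) has the more exothermic EA.
Tabulated electron affinity (kJ/mol): F 328, Ge 119, As 78, Pb 35.
So from lowest to highest: Pb < As < Ge < F.

Pb < As < Ge < F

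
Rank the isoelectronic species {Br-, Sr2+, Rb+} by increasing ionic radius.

Sr2+ < Rb+ < Br-

All of these have 36 electrons, so size is governed by nuclear charge alone: the more protons, the stronger the pull on the same electron cloud, and the smaller the ion.
Nuclear charges: Sr2+ (Z=38), Rb+ (Z=37), Br- (Z=35).
Smallest to largest: Sr2+ < Rb+ < Br-.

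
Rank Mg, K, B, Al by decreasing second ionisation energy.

K > B > Al > Mg

Consider each +1 ion: Mg⁺ still has 1 valence electron; K⁺ is the bare [Ar] core; B⁺ still has 2 valence electrons; Al⁺ still has 2 valence electrons.
Breaking into a closed-shell core is much more expensive than removing a leftover valence electron — K has the largest IE_2 here.
Valence configurations: Mg⁺ [Ne]3s¹, B⁺ [He]2s², Al⁺ [Ne]3s².
Tabulated IE_2 (kJ/mol): Mg 1451, K 3052, B 2427, Al 1817.
Putting it together, IE_2: Mg < Al < B < K.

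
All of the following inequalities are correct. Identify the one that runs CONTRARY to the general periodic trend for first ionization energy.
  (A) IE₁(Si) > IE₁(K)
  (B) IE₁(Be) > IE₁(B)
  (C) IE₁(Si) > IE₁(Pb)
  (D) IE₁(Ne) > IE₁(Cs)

(B)

The general trend: first ionization energy increases across a period and decreases down a group.
(A) Si (period 3, group 14) vs K (period 4, group 1): the stated order agrees with the simple trend.
(B) Be (period 2, group 2) vs B (period 2, group 13): the stated order contradicts the simple trend.
(C) Si (period 3, group 14) vs Pb (period 6, group 14): the stated order agrees with the simple trend.
(D) Ne (period 2, group 18) vs Cs (period 6, group 1): the stated order agrees with the simple trend.
The exception is (B): removing B's lone 2p electron is easier than breaking Be's filled 2s².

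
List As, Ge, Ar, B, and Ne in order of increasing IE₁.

Ge, B, As, Ar, Ne

B is in period 2, group 13; Ne is in period 2, group 18; Ar is in period 3, group 18; Ge is in period 4, group 14; As is in period 4, group 15.
First ionization energy rises across a period (greater Z_eff holds electrons more tightly) and falls down a group (valence electrons are farther from the nucleus).
These span different periods and groups, so the two trends combine.
B > Ge: the two effects oppose for this pair; the down-group effect wins (801 vs 762 kJ/mol).
As > B: the two effects oppose for this pair; the across-period effect wins (947 vs 801 kJ/mol).
Ar > As: relative to As, both the across-period and down-group shifts push Ar's first ionization energy up.
Ne > Ar: Ne sits above Ar in group 18, so the down-group effect alone puts Ne higher.
For reference (kJ/mol): B 801, Ne 2081, Ar 1521, Ge 762, As 947.
So from lowest to highest: Ge < B < As < Ar < Ne.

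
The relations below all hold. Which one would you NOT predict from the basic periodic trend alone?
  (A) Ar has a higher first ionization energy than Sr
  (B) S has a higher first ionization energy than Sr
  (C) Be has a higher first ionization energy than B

The general trend: first ionization energy increases across a period and decreases down a group.
(A) Ar (period 3, group 18) vs Sr (period 5, group 2): the stated order agrees with the simple trend.
(B) S (period 3, group 16) vs Sr (period 5, group 2): the stated order agrees with the simple trend.
(C) Be (period 2, group 2) vs B (period 2, group 13): the stated order contradicts the simple trend.
The exception is (C): removing B's lone 2p electron is easier than breaking Be's filled 2s².

(C)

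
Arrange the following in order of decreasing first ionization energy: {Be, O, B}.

O > Be > B

Removing the outermost electron gets harder across a period and easier down a group.
All lie in period 2; the across-period trend (first ionization energy increases left to right) applies, with the exception below.
Note the exception: Be has a higher first ionization energy than B, contrary to the simple trend — removing B's lone 2p electron is easier than breaking Be's filled 2s².
Approximate values (kJ/mol): Be 900, B 801, O 1314.
So from highest to lowest: O > Be > B.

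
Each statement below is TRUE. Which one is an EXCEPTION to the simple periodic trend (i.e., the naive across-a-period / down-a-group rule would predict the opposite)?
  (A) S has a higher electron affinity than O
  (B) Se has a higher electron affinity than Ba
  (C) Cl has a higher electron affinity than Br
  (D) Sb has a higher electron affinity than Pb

(A)

The general trend: electron affinity increases across a period and decreases down a group.
(A) S (period 3, group 16) vs O (period 2, group 16): the stated order contradicts the simple trend.
(B) Se (period 4, group 16) vs Ba (period 6, group 2): the stated order agrees with the simple trend.
(C) Cl (period 3, group 17) vs Br (period 4, group 17): the stated order agrees with the simple trend.
(D) Sb (period 5, group 15) vs Pb (period 6, group 14): the stated order agrees with the simple trend.
The exception is (A): the compact 2p subshell of O repels the added electron more than S's larger 3p does.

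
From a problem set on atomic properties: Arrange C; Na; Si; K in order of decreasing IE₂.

Consider each +1 ion: C⁺ still has 3 valence electrons; Na⁺ is the bare [Ne] core; Si⁺ still has 3 valence electrons; K⁺ is the bare [Ar] core.
Pulling an electron out of a noble-gas core costs far more than removing a remaining valence electron, so K and Na sit at the high end of IE_2.
Valence configurations: C⁺ [He]2s²2p¹, Si⁺ [Ne]3s²3p¹.
Tabulated IE_2 (kJ/mol): C 2353, Na 4562, Si 1577, K 3052.
Putting it together, IE_2: Si < C < K < Na.

Na > K > C > Si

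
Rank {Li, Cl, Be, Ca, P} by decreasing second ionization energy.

The second ionization energy removes an electron from the +1 ion. For each element: Li⁺ is the bare [He] core; Cl⁺ still has 6 valence electrons; Be⁺ still has 1 valence electron; Ca⁺ still has 1 valence electron; P⁺ still has 4 valence electrons.
Pulling an electron out of a noble-gas core costs far more than removing a remaining valence electron, so Li sits at the high end of IE_2.
Valence configurations: Cl⁺ [Ne]3s²3p⁴, Be⁺ [He]2s¹, Ca⁺ [Ar]4s¹, P⁺ [Ne]3s²3p².
Tabulated IE_2 (kJ/mol): Li 7298, Cl 2298, Be 1757, Ca 1145, P 1907.
Putting it together, IE_2: Ca < Be < P < Cl < Li.

Li > Cl > P > Be > Ca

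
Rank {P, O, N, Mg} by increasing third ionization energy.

P < N < O < Mg

Consider each +2 ion: P²⁺ still has 3 valence electrons; O²⁺ still has 4 valence electrons; N²⁺ still has 3 valence electrons; Mg²⁺ is the bare [Ne] core.
Pulling an electron out of a noble-gas core costs far more than removing a remaining valence electron, so Mg sits at the high end of IE_3.
Valence configurations: P²⁺ [Ne]3s²3p¹, O²⁺ [He]2s²2p², N²⁺ [He]2s²2p¹.
Tabulated IE_3 (kJ/mol): P 2914, O 5300, N 4578, Mg 7733.
So the third ionization energies run P < N < O < Mg.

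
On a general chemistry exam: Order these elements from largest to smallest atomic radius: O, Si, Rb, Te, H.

Rb > Te > Si > O > H

H is in period 1, group 1; O is in period 2, group 16; Si is in period 3, group 14; Rb is in period 5, group 1; Te is in period 5, group 16.
Radius decreases left→right (rising Z_eff, same n) and increases top→bottom (higher n).
Neither a single period nor a single group — weigh both effects.
O > H: period and group pull opposite ways; the down-group shift dominates (63 vs 32 pm).
Si > O: relative to O, both the across-period and down-group shifts push Si's atomic radius up.
Te > Si: the two effects oppose for this pair; the down-group effect wins (136 vs 116 pm).
Rb > Te: Rb lies to the left of Te in period 5, so the across-period effect alone puts Rb larger.
Approximate values (pm): H 32, O 63, Si 116, Rb 210, Te 136.
So from largest to smallest: Rb > Te > Si > O > H.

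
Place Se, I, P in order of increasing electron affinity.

P, Se, I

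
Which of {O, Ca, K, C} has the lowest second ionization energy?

Consider each +1 ion: O⁺ still has 5 valence electrons; Ca⁺ still has 1 valence electron; K⁺ is the bare [Ar] core; C⁺ still has 3 valence electrons.
Usually core removal costs more than valence removal, but here the competition is close: a tightly held n=2 valence electron can cost more to remove than an n=3 core electron, so the actual values have to decide it.
Valence configurations: O⁺ [He]2s²2p³, Ca⁺ [Ar]4s¹, C⁺ [He]2s²2p¹.
Tabulated IE_2 (kJ/mol): O 3388, Ca 1145, K 3052, C 2353.
Overall IE_2 order: Ca < C < K < O.

Ca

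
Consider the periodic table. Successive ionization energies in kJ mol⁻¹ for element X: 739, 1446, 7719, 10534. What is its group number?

Look for the largest jump between consecutive ionization energies: IE3/IE2 ≈ 5.3, far larger than any earlier ratio.
That jump marks the point where a core electron is being removed. So the atom has 2 valence electrons.
A main-group element with 2 valence electrons is in group 2.

Group 2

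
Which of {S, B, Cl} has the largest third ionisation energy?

Cl

IE_3 is the cost of taking one more electron from the +2 cation: S²⁺ still has 4 valence electrons; B²⁺ still has 1 valence electron; Cl²⁺ still has 5 valence electrons.
All are still removing valence electrons, so compare the +2 ions as you would atoms: IE_3 generally rises across a period (higher Z_eff) and falls down a group (larger shell), subject to the usual subshell exceptions.
Valence configurations: S²⁺ [Ne]3s²3p², B²⁺ [He]2s¹, Cl²⁺ [Ne]3s²3p³.
Approximate IE_3 values (kJ/mol): S 3357, B 3660, Cl 3822.
Putting it together, IE_3: S < B < Cl.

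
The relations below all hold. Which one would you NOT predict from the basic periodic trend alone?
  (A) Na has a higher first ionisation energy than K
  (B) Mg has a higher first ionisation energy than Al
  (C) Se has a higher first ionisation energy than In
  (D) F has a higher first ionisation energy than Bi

(B)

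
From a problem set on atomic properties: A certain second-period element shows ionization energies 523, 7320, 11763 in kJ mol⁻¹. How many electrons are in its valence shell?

1

Look for the largest jump between consecutive ionization energies: IE2/IE1 ≈ 14.0, far larger than any earlier ratio.
That jump marks the point where a core electron is being removed. So the atom has 1 valence electron.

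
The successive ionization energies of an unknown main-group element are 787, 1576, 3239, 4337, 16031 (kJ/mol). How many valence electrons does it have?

Look for the largest jump between consecutive ionization energies: IE5/IE4 ≈ 3.7, far larger than any earlier ratio.
That jump marks the point where a core electron is being removed. So the atom has 4 valence electrons.

4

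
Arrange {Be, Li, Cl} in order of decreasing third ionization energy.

Be, Li, Cl

IE_3 is the cost of taking one more electron from the +2 cation: Be²⁺ is the bare [He] core; Li²⁺ is already 1 electron into the core; Cl²⁺ still has 5 valence electrons.
Breaking into a closed-shell core is much more expensive than removing a leftover valence electron — Li and Be have the largest IE_3 here.
Tabulated IE_3 (kJ/mol): Be 14849, Li 11815, Cl 3822.
So the third ionization energies run Cl < Li < Be.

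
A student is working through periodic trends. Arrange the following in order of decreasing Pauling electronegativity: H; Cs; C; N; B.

N > C > H > B > Cs

H is in period 1, group 1; B is in period 2, group 13; C is in period 2, group 14; N is in period 2, group 15; Cs is in period 6, group 1.
EN rises left→right (higher Z_eff, smaller atoms) and falls top→bottom (larger, more shielded atoms).
These span different periods and groups, so the two trends combine.
B > Cs: both effects reinforce here, so B is clearly the higher of the two.
H > B: period and group pull opposite ways; the down-group shift dominates (2.20 vs 2.04).
C > H: period and group pull opposite ways; the across-period shift dominates (2.55 vs 2.20).
N > C: N lies to the right of C in period 2, so the across-period effect alone puts N higher.
Approximate values (Pauling): H 2.20, B 2.04, C 2.55, N 3.04, Cs 0.79.
So from highest to lowest: N > C > H > B > Cs.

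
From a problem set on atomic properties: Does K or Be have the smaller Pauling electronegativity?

K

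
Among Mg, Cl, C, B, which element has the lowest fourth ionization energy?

Cl

IE_4 is the cost of taking one more electron from the +3 cation: Mg³⁺ is already 1 electron into the core; Cl³⁺ still has 4 valence electrons; C³⁺ still has 1 valence electron; B³⁺ is the bare [He] core.
Breaking into a closed-shell core is much more expensive than removing a leftover valence electron — Mg and B have the largest IE_4 here.
Valence configurations: Cl³⁺ [Ne]3s²3p², C³⁺ [He]2s¹.
Approximate IE_4 values (kJ/mol): Mg 10543, Cl 5159, C 6223, B 25026.
Hence IE_4: Cl < C < Mg < B.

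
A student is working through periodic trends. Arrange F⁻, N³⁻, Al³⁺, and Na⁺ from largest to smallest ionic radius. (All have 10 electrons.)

All of these have 10 electrons, so size is governed by nuclear charge alone: the more protons, the stronger the pull on the same electron cloud, and the smaller the ion.
Nuclear charges: Al³⁺ (Z=13), Na⁺ (Z=11), F⁻ (Z=9), N³⁻ (Z=7).
Largest to smallest: N³⁻ > F⁻ > Na⁺ > Al³⁺.

N³⁻ > F⁻ > Na⁺ > Al³⁺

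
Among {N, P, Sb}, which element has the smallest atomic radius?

N is in period 2, group 15; P is in period 3, group 15; Sb is in period 5, group 15.
Atomic radius shrinks across a period as nuclear charge pulls the same shell inward, and grows down a group as new shells are added.
All are in group 15, so atomic radius increases down the group.
The smallest atomic radius among these belongs to N.

N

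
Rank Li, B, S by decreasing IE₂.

The second ionization energy removes an electron from the +1 ion. For each element: Li⁺ is the bare [He] core; B⁺ still has 2 valence electrons; S⁺ still has 5 valence electrons.
Pulling an electron out of a noble-gas core costs far more than removing a remaining valence electron, so Li sits at the high end of IE_2.
Valence configurations: B⁺ [He]2s², S⁺ [Ne]3s²3p³.
The numbers (kJ/mol): Li 7298, B 2427, S 2252.
So the second ionization energies run S < B < Li.

Li, B, S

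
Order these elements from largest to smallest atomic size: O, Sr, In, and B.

Sr > In > B > O

B is in period 2, group 13; O is in period 2, group 16; Sr is in period 5, group 2; In is in period 5, group 13.
Across a period the added protons contract the valence shell; down a group each new principal shell makes the atom larger.
These span different periods and groups, so the two trends combine.
B > O: B lies to the left of O in period 2, so the across-period effect alone puts B larger.
In > B: In sits below B in group 13, so the down-group effect alone puts In larger.
Sr > In: Sr lies to the left of In in period 5, so the across-period effect alone puts Sr larger.
Approximate values (pm): B 85, O 63, Sr 185, In 142.
So from largest to smallest: Sr > In > B > O.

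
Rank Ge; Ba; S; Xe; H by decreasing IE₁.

H, Xe, S, Ge, Ba

IE₁ increases left→right with effective nuclear charge and decreases top→bottom as the valence shell moves farther out.
Here both period and group differ, so the two effects have to be weighed against each other.
Ge > Ba: relative to Ba, both the across-period and down-group shifts push Ge's first ionization energy up.
S > Ge: relative to Ge, both the across-period and down-group shifts push S's first ionization energy up.
Xe > S: the two effects oppose for this pair; the across-period effect wins (1170 vs 1000 kJ/mol).
H > Xe: period and group pull opposite ways; the down-group shift dominates (1312 vs 1170 kJ/mol).
Approximate values (kJ/mol): H 1312, S 1000, Ge 762, Xe 1170, Ba 503.
So from highest to lowest: H > Xe > S > Ge > Ba.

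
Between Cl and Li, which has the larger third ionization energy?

Li

The third ionization energy removes an electron from the +2 ion. For each element: Cl²⁺ still has 5 valence electrons; Li²⁺ is already 1 electron into the core.
Core electrons are held far more tightly than valence electrons, so Li tops the IE_3 order.
Approximate IE_3 values (kJ/mol): Cl 3822, Li 11815.
Hence IE_3: Cl < Li.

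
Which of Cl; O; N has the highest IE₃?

After 2 electrons have been removed, what remains? Cl²⁺ still has 5 valence electrons; O²⁺ still has 4 valence electrons; N²⁺ still has 3 valence electrons.
All are still removing valence electrons, so compare the +2 ions as you would atoms: IE_3 generally rises across a period (higher Z_eff) and falls down a group (larger shell), subject to the usual subshell exceptions.
Valence configurations: Cl²⁺ [Ne]3s²3p³, O²⁺ [He]2s²2p², N²⁺ [He]2s²2p¹.
Tabulated IE_3 (kJ/mol): Cl 3822, O 5300, N 4578.
So the third ionization energies run Cl < N < O.

O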